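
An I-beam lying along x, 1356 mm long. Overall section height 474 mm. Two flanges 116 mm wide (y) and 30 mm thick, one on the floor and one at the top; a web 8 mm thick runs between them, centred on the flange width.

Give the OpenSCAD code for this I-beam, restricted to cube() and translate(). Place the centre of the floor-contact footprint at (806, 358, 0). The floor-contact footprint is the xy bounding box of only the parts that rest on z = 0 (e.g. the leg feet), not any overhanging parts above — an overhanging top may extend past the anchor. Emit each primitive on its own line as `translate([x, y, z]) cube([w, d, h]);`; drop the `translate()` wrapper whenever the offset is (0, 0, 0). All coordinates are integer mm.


translate([128, 300, 0]) cube([1356, 116, 30]);
translate([128, 354, 30]) cube([1356, 8, 414]);
translate([128, 300, 444]) cube([1356, 116, 30]);


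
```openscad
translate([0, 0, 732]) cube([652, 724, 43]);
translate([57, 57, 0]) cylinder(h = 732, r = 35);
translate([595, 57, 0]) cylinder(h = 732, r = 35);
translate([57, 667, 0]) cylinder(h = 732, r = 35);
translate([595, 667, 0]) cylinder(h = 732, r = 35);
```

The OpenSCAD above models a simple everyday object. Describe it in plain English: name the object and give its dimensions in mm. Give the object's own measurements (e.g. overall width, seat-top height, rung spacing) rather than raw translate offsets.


A rectangular dining table. The top is 652×724×43 mm with its upper surface at z = 775 mm. It stands on four round legs of 70 mm diameter, each leg's bounding box inset 22 mm from the nearest pair of top edges, running from the floor to the underside of the top.


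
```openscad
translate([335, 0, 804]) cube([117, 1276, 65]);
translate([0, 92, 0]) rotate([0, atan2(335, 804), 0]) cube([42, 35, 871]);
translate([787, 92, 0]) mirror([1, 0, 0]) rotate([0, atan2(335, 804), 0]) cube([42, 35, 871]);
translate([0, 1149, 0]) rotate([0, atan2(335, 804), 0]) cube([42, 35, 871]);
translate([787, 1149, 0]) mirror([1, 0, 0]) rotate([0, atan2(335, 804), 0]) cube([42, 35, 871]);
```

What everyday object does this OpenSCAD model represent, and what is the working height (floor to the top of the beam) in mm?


A sawhorse. The overall height is 869 mm.

A beam across two mirrored pairs of raked legs — a sawhorse. The beam's underside is at z = 804 (matching the legs' vertical rise in atan2(335, 804)) and the beam is 65 mm tall, so its top is at 804 + 65 = 869 mm. The raked legs top out at the beam's underside, so that is the highest point.


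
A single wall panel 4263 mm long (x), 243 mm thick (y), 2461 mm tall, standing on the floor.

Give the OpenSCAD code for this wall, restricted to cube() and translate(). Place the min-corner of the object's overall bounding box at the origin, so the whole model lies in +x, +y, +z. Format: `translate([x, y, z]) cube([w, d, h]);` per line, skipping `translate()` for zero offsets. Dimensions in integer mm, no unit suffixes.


cube([4263, 243, 2461]);


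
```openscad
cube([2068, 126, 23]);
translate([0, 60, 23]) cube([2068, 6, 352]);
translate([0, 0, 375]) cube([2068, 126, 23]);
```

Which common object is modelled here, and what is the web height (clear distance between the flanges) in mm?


An I-beam. The web height is 352 mm.

Two wide flanges with a thin centred web — an I-beam. Overall 398 mm minus two 23 mm flanges gives a web of 398 − 2·23 = 352 mm.


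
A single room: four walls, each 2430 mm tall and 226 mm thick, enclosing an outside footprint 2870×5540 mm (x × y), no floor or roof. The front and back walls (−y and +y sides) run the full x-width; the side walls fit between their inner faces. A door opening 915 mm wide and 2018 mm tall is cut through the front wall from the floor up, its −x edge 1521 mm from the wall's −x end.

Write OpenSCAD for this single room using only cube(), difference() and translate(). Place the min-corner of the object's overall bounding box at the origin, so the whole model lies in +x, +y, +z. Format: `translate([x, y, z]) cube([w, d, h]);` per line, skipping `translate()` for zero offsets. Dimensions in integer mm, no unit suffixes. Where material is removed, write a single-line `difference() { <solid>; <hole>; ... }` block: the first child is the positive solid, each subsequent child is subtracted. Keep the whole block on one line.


difference() { cube([2870, 226, 2430]); translate([1521, 0, 0]) cube([915, 226, 2018]); }
translate([0, 5314, 0]) cube([2870, 226, 2430]);
translate([0, 226, 0]) cube([226, 5088, 2430]);
translate([2644, 226, 0]) cube([226, 5088, 2430]);


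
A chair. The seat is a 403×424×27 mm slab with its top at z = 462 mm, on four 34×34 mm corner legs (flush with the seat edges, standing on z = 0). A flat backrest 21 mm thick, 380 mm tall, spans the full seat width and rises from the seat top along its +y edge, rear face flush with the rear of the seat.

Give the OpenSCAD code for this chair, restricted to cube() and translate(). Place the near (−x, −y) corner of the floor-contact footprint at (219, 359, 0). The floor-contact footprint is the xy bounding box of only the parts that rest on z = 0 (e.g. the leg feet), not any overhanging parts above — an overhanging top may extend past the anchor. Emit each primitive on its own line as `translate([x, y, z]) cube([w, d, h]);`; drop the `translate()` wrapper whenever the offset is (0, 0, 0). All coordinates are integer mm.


translate([219, 359, 435]) cube([403, 424, 27]);
translate([219, 359, 0]) cube([34, 34, 435]);
translate([588, 359, 0]) cube([34, 34, 435]);
translate([219, 749, 0]) cube([34, 34, 435]);
translate([588, 749, 0]) cube([34, 34, 435]);
translate([219, 762, 462]) cube([403, 21, 380]);


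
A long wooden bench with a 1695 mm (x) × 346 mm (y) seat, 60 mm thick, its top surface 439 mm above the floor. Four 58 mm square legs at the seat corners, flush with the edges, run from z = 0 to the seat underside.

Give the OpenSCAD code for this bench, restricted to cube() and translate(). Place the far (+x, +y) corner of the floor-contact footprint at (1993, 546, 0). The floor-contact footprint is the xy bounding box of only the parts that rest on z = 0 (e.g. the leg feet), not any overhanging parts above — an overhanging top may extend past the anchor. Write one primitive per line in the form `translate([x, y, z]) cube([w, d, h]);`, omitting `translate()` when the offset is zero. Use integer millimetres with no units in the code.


translate([298, 200, 379]) cube([1695, 346, 60]);
translate([298, 200, 0]) cube([58, 58, 379]);
translate([298, 488, 0]) cube([58, 58, 379]);
translate([1935, 200, 0]) cube([58, 58, 379]);
translate([1935, 488, 0]) cube([58, 58, 379]);


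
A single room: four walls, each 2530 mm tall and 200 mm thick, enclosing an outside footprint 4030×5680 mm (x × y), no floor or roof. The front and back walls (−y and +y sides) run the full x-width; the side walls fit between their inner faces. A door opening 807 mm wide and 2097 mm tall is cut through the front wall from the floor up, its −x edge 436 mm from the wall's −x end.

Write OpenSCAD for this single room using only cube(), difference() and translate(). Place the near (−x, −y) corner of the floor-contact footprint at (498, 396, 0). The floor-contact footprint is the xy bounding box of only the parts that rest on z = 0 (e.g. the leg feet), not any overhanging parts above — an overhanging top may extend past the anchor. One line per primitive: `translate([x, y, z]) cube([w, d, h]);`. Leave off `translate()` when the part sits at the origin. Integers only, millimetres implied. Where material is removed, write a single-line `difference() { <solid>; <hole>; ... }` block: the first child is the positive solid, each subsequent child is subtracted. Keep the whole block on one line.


difference() { translate([498, 396, 0]) cube([4030, 200, 2530]); translate([934, 396, 0]) cube([807, 200, 2097]); }
translate([498, 5876, 0]) cube([4030, 200, 2530]);
translate([498, 596, 0]) cube([200, 5280, 2530]);
translate([4328, 596, 0]) cube([200, 5280, 2530]);


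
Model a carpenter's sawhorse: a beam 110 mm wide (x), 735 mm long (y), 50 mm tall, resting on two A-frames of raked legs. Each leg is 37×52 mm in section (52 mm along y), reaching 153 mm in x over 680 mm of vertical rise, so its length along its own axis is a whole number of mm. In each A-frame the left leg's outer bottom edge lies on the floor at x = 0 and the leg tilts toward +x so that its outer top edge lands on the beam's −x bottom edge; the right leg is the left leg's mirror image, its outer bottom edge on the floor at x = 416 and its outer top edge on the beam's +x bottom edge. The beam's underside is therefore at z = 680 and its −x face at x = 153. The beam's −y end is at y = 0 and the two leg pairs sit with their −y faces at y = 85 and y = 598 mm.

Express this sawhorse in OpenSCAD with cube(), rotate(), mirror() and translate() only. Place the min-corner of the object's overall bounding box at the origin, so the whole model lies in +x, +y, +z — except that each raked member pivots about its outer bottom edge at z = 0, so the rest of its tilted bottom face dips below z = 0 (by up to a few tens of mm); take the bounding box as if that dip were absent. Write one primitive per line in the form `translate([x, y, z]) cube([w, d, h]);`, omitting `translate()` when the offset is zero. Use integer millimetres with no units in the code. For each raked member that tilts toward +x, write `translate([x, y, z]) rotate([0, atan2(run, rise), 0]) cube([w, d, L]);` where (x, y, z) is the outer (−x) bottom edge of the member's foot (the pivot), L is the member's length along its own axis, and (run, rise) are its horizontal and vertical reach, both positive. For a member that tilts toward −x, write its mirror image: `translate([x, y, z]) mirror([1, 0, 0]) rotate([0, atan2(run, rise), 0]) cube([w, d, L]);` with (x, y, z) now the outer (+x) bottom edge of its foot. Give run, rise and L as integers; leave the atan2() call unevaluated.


translate([153, 0, 680]) cube([110, 735, 50]);
translate([0, 85, 0]) rotate([0, atan2(153, 680), 0]) cube([37, 52, 697]);
translate([416, 85, 0]) mirror([1, 0, 0]) rotate([0, atan2(153, 680), 0]) cube([37, 52, 697]);
translate([0, 598, 0]) rotate([0, atan2(153, 680), 0]) cube([37, 52, 697]);
translate([416, 598, 0]) mirror([1, 0, 0]) rotate([0, atan2(153, 680), 0]) cube([37, 52, 697]);


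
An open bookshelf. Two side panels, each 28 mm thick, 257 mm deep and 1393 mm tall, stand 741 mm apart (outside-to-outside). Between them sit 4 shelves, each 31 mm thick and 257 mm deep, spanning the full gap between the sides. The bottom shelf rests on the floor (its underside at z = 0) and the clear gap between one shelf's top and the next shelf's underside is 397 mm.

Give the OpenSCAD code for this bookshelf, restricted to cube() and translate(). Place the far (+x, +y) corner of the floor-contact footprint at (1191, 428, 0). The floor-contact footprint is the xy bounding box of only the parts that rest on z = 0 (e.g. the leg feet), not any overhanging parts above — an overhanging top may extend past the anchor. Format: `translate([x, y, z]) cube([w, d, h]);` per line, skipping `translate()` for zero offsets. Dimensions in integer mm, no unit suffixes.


translate([450, 171, 0]) cube([28, 257, 1393]);
translate([1163, 171, 0]) cube([28, 257, 1393]);
translate([478, 171, 0]) cube([685, 257, 31]);
translate([478, 171, 428]) cube([685, 257, 31]);
translate([478, 171, 856]) cube([685, 257, 31]);
translate([478, 171, 1284]) cube([685, 257, 31]);


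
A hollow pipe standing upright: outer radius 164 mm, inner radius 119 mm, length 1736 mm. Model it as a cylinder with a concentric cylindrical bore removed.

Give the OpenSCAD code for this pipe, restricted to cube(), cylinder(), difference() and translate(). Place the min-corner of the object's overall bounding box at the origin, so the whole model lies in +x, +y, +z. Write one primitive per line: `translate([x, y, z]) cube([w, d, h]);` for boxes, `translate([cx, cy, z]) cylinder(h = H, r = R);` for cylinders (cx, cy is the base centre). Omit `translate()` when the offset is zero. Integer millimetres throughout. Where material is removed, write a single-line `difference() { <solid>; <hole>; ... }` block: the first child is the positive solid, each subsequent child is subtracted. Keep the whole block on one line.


difference() { translate([164, 164, 0]) cylinder(h = 1736, r = 164); translate([164, 164, 0]) cylinder(h = 1736, r = 119); }


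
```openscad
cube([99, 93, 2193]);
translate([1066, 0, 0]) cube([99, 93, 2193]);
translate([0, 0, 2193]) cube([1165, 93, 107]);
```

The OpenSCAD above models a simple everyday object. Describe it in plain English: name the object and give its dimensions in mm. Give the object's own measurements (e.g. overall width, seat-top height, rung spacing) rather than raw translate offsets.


A door frame. The clear opening is 967 mm wide and 2193 mm high. Two 99 mm wide jambs, 93 mm deep, stand either side of the opening from the floor to the top of the opening. A 107 mm thick head sits across the top of both jambs, spanning the full outside width of the frame.


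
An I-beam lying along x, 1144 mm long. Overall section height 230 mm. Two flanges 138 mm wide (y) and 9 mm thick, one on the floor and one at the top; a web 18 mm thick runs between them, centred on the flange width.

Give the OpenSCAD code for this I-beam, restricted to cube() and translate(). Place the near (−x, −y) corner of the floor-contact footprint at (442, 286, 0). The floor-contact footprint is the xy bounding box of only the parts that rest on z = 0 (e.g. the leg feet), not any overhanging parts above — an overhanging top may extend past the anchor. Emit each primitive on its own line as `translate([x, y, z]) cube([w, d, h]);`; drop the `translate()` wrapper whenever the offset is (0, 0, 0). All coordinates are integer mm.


translate([442, 286, 0]) cube([1144, 138, 9]);
translate([442, 346, 9]) cube([1144, 18, 212]);
translate([442, 286, 221]) cube([1144, 138, 9]);


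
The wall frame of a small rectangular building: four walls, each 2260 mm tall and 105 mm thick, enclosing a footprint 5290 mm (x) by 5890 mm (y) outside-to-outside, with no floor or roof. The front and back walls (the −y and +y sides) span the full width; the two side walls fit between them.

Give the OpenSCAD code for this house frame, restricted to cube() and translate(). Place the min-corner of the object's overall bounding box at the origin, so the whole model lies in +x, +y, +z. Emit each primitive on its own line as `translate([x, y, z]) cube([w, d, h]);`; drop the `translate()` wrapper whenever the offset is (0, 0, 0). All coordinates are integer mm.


cube([5290, 105, 2260]);
translate([0, 5785, 0]) cube([5290, 105, 2260]);
translate([0, 105, 0]) cube([105, 5680, 2260]);
translate([5185, 105, 0]) cube([105, 5680, 2260]);


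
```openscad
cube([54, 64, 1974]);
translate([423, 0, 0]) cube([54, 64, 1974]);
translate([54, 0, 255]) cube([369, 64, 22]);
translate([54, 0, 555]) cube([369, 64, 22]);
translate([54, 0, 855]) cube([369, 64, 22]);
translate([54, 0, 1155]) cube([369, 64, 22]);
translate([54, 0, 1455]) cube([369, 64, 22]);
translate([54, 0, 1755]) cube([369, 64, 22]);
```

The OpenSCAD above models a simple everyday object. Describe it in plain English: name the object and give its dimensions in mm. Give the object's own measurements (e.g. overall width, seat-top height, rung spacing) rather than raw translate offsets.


A straight ladder. Two 54×64 mm vertical rails, 1974 mm tall, stand 477 mm apart (outside-to-outside) with their front faces coplanar on the −y side. 6 rungs, each 64 mm deep and 22 mm tall, span between the inner faces of the rails, front faces flush with the rails. The lowest rung's underside is at z = 255 mm and rungs are spaced 300 mm apart (underside to underside).


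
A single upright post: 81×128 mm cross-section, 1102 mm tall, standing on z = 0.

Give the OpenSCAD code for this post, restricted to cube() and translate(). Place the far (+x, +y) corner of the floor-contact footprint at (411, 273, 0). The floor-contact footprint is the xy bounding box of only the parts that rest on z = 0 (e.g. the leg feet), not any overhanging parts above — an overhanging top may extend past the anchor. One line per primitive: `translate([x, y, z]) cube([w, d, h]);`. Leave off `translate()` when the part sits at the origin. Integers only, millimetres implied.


translate([330, 145, 0]) cube([81, 128, 1102]);


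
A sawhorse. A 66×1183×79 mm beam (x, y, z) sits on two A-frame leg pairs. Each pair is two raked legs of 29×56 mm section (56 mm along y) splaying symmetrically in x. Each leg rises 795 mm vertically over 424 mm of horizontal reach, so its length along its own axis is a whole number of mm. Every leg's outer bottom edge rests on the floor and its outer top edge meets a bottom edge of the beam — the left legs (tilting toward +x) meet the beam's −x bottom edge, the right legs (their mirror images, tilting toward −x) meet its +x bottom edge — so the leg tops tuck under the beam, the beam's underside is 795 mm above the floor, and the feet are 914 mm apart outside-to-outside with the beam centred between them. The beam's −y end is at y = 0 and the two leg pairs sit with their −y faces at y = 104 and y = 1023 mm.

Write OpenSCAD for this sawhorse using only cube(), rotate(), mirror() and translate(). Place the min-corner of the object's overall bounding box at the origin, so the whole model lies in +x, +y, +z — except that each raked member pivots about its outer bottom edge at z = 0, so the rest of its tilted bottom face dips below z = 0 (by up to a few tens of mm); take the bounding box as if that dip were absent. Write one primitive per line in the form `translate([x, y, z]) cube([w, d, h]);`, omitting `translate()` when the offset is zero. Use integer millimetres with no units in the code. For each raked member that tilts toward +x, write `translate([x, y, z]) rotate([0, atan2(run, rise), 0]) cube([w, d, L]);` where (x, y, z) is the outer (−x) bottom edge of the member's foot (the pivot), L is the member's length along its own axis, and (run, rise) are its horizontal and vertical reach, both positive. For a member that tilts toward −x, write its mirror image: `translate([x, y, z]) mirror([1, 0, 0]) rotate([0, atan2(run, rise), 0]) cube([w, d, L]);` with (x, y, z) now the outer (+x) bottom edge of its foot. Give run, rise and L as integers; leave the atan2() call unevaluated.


translate([424, 0, 795]) cube([66, 1183, 79]);
translate([0, 104, 0]) rotate([0, atan2(424, 795), 0]) cube([29, 56, 901]);
translate([914, 104, 0]) mirror([1, 0, 0]) rotate([0, atan2(424, 795), 0]) cube([29, 56, 901]);
translate([0, 1023, 0]) rotate([0, atan2(424, 795), 0]) cube([29, 56, 901]);
translate([914, 1023, 0]) mirror([1, 0, 0]) rotate([0, atan2(424, 795), 0]) cube([29, 56, 901]);


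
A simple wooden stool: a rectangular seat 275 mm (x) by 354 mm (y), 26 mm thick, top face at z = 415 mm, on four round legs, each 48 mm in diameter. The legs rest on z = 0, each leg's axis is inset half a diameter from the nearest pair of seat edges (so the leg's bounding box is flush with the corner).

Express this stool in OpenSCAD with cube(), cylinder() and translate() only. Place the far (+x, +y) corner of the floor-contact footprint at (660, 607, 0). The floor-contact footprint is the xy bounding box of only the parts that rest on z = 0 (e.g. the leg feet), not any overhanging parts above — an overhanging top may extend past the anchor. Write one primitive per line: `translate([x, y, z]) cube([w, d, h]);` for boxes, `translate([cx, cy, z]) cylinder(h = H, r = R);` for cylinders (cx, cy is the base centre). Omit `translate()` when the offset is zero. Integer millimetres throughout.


translate([385, 253, 389]) cube([275, 354, 26]);
translate([409, 277, 0]) cylinder(h = 389, r = 24);
translate([636, 277, 0]) cylinder(h = 389, r = 24);
translate([409, 583, 0]) cylinder(h = 389, r = 24);
translate([636, 583, 0]) cylinder(h = 389, r = 24);


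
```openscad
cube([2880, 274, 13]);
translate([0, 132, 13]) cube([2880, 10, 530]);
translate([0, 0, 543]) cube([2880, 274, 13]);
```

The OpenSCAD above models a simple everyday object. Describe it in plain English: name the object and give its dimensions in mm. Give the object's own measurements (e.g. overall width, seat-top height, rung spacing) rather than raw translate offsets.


An I-beam lying along x, 2880 mm long. Overall section height 556 mm. Two flanges 274 mm wide (y) and 13 mm thick, one on the floor and one at the top; a web 10 mm thick runs between them, centred on the flange width.


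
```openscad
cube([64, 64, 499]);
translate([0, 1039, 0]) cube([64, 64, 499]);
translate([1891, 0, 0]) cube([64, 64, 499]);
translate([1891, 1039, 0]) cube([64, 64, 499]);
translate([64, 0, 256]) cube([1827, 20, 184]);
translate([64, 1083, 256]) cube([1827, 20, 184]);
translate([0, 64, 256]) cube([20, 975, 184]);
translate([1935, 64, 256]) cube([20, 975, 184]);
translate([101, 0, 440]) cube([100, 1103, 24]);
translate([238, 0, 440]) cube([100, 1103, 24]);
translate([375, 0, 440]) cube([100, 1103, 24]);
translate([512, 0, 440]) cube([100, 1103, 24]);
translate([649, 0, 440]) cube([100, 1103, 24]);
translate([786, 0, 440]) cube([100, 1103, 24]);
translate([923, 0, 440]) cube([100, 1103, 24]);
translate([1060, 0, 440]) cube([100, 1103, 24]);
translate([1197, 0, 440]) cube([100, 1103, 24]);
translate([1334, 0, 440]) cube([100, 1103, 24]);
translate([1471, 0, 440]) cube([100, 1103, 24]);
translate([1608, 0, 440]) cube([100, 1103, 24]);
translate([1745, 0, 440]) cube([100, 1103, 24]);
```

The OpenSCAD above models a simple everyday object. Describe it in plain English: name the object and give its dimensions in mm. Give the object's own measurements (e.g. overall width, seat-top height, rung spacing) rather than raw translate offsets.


A bed frame 1955 mm long (x) by 1103 mm wide (y). Four 64×64 mm corner posts, 499 mm tall, at the corners of the footprint. Four rails of 20 mm thickness and 184 mm height run between adjacent posts with their undersides at z = 256 mm, their outer faces flush with the outside of the frame (the two x-running rails run between the posts' inner faces; the two y-running rails run between the posts' inner faces). 13 slats, each 100 mm wide (x) and 24 mm thick, lie across the top of the two x-running rails, running the full 1103 mm width of the frame in y; along x they sit between the end posts with a 37 mm gap after the −x posts and between neighbouring slats, leaving 46 mm before the +x posts.


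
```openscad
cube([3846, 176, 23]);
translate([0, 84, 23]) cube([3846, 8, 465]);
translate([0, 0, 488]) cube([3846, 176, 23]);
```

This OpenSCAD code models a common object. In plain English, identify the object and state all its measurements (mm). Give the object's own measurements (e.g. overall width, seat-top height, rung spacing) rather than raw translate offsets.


An I-beam lying along x, 3846 mm long. Overall section height 511 mm. Two flanges 176 mm wide (y) and 23 mm thick, one on the floor and one at the top; a web 8 mm thick runs between them, centred on the flange width.


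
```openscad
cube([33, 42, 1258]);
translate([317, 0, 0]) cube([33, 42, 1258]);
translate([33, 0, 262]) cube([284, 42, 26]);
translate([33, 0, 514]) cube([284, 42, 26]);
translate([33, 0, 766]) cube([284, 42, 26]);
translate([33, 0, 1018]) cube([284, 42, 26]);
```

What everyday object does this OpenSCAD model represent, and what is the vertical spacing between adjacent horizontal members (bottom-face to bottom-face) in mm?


A ladder. The rung spacing is 252 mm.

Two tall 33×42 posts with 4 short bars between them — a ladder. Adjacent rungs sit at z = 262 and z = 514, so the spacing is 514 − 262 = 252 mm.


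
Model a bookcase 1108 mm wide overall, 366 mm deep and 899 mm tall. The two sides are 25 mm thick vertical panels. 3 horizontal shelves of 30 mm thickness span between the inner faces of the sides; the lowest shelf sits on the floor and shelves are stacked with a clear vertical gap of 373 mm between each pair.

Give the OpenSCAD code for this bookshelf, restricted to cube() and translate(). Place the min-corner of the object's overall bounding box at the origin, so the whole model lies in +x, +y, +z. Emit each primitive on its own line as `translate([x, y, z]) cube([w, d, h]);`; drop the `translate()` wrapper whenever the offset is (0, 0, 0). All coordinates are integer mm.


cube([25, 366, 899]);
translate([1083, 0, 0]) cube([25, 366, 899]);
translate([25, 0, 0]) cube([1058, 366, 30]);
translate([25, 0, 403]) cube([1058, 366, 30]);
translate([25, 0, 806]) cube([1058, 366, 30]);


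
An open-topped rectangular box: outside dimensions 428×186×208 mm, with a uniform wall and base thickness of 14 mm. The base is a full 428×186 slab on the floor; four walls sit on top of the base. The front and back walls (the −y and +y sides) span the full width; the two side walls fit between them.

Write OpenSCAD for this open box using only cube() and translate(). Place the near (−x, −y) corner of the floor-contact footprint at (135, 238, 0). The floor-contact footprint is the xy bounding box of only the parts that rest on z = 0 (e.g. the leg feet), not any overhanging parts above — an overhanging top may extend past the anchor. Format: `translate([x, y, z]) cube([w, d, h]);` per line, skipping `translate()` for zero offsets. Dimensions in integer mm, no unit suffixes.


translate([135, 238, 0]) cube([428, 186, 14]);
translate([135, 238, 14]) cube([428, 14, 194]);
translate([135, 410, 14]) cube([428, 14, 194]);
translate([135, 252, 14]) cube([14, 158, 194]);
translate([549, 252, 14]) cube([14, 158, 194]);


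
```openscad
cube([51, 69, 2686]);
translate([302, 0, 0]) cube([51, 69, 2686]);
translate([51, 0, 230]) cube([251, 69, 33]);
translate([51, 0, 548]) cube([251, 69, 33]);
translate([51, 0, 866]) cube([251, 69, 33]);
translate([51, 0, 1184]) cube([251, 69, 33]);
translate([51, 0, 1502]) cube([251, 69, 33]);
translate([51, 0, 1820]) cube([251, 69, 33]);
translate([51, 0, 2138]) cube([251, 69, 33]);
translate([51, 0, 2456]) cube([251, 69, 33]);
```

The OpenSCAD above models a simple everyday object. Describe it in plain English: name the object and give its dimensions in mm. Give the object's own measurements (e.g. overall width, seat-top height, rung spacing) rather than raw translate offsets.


A straight ladder. Two 51×69 mm vertical rails, 2686 mm tall, stand 353 mm apart (outside-to-outside) with their front faces coplanar on the −y side. 8 rungs, each 69 mm deep and 33 mm tall, span between the inner faces of the rails, front faces flush with the rails. The lowest rung's underside is at z = 230 mm and rungs are spaced 318 mm apart (underside to underside).


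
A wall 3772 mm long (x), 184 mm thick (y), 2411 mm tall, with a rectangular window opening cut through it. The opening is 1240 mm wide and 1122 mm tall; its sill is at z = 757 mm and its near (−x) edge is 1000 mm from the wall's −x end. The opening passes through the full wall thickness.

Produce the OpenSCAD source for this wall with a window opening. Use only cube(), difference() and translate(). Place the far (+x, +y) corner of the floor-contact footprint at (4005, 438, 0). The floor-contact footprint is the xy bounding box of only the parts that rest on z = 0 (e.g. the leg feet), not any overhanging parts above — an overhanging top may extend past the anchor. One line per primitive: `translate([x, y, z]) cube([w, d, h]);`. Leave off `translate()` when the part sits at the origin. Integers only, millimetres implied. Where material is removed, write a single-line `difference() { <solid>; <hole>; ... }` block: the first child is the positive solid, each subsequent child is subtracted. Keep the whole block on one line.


difference() { translate([233, 254, 0]) cube([3772, 184, 2411]); translate([1233, 254, 757]) cube([1240, 184, 1122]); }


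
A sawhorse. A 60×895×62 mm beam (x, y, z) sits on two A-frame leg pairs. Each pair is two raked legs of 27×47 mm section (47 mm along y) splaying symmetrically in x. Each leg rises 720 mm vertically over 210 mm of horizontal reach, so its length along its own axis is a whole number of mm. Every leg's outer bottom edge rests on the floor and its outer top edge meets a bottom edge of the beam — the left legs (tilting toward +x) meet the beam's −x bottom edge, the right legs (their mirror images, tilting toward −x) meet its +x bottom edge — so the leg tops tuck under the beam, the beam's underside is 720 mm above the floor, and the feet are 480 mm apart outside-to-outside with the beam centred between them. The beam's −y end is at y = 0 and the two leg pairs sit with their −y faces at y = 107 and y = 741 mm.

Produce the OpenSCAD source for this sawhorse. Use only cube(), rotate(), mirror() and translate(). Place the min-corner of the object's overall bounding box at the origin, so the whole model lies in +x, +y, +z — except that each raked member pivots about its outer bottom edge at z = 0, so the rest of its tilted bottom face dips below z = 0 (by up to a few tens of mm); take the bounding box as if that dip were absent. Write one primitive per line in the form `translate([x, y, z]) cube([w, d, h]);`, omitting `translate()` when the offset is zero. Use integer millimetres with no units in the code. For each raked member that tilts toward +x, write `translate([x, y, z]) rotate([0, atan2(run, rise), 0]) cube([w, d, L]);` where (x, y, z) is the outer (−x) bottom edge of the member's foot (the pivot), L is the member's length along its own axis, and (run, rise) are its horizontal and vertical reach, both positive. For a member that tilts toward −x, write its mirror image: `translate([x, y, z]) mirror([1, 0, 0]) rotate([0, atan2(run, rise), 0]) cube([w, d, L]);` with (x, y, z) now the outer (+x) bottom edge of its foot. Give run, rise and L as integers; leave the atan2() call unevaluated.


// leg length = √(210² + 720²) = 750
// right-leg outer foot x = 2·210 + 60 = 480
// beam min-corner = (210, 0, 720)
translate([210, 0, 720]) cube([60, 895, 62]);
translate([0, 107, 0]) rotate([0, atan2(210, 720), 0]) cube([27, 47, 750]);
translate([480, 107, 0]) mirror([1, 0, 0]) rotate([0, atan2(210, 720), 0]) cube([27, 47, 750]);
translate([0, 741, 0]) rotate([0, atan2(210, 720), 0]) cube([27, 47, 750]);
translate([480, 741, 0]) mirror([1, 0, 0]) rotate([0, atan2(210, 720), 0]) cube([27, 47, 750]);


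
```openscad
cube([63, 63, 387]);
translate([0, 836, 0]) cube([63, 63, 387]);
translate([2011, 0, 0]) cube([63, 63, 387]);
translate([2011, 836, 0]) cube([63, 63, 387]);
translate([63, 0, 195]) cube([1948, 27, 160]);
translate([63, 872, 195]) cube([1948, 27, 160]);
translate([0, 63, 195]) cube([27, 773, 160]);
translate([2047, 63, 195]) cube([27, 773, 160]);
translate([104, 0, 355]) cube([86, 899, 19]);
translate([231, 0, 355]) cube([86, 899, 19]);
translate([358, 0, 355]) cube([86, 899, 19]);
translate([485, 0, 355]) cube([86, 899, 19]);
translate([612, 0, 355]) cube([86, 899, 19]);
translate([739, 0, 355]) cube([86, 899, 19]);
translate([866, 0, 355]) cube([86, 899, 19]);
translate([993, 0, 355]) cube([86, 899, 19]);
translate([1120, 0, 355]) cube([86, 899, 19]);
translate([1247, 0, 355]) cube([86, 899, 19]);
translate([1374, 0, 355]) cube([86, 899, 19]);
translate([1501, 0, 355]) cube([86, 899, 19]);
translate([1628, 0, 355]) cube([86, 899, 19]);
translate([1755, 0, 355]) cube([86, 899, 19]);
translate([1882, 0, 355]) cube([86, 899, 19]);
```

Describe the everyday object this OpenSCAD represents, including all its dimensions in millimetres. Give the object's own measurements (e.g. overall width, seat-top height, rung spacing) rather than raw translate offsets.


A bed frame 2074 mm long (x) by 899 mm wide (y). Four 63×63 mm corner posts, 387 mm tall, at the corners of the footprint. Four rails of 27 mm thickness and 160 mm height run between adjacent posts with their undersides at z = 195 mm, their outer faces flush with the outside of the frame (the two x-running rails run between the posts' inner faces; the two y-running rails run between the posts' inner faces). 15 slats, each 86 mm wide (x) and 19 mm thick, lie across the top of the two x-running rails, running the full 899 mm width of the frame in y; along x they sit between the end posts with a 41 mm gap after the −x posts and between neighbouring slats, leaving 43 mm before the +x posts.


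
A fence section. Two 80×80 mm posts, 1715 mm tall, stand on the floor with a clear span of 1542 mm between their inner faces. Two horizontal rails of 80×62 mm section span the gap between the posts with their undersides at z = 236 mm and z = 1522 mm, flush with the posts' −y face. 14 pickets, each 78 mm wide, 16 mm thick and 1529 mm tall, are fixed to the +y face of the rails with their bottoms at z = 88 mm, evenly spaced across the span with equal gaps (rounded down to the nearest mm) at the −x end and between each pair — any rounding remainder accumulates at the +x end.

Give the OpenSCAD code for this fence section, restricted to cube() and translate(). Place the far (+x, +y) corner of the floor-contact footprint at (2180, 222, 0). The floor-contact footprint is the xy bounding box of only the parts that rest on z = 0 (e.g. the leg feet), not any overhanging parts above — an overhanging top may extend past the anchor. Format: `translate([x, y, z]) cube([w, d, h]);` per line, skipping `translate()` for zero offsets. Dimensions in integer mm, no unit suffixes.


translate([478, 142, 0]) cube([80, 80, 1715]);
translate([2100, 142, 0]) cube([80, 80, 1715]);
translate([558, 142, 236]) cube([1542, 80, 62]);
translate([558, 142, 1522]) cube([1542, 80, 62]);
translate([588, 222, 88]) cube([78, 16, 1529]);
translate([696, 222, 88]) cube([78, 16, 1529]);
translate([804, 222, 88]) cube([78, 16, 1529]);
translate([912, 222, 88]) cube([78, 16, 1529]);
translate([1020, 222, 88]) cube([78, 16, 1529]);
translate([1128, 222, 88]) cube([78, 16, 1529]);
translate([1236, 222, 88]) cube([78, 16, 1529]);
translate([1344, 222, 88]) cube([78, 16, 1529]);
translate([1452, 222, 88]) cube([78, 16, 1529]);
translate([1560, 222, 88]) cube([78, 16, 1529]);
translate([1668, 222, 88]) cube([78, 16, 1529]);
translate([1776, 222, 88]) cube([78, 16, 1529]);
translate([1884, 222, 88]) cube([78, 16, 1529]);
translate([1992, 222, 88]) cube([78, 16, 1529]);


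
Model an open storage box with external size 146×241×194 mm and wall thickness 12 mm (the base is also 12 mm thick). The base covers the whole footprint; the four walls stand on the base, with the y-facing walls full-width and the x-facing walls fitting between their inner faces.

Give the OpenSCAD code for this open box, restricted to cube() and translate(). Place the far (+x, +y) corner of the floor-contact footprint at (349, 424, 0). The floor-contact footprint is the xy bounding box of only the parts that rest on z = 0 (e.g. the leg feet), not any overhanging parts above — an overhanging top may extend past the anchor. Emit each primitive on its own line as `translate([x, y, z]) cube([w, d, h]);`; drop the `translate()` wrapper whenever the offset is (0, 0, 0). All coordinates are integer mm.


translate([203, 183, 0]) cube([146, 241, 12]);
translate([203, 183, 12]) cube([146, 12, 182]);
translate([203, 412, 12]) cube([146, 12, 182]);
translate([203, 195, 12]) cube([12, 217, 182]);
translate([337, 195, 12]) cube([12, 217, 182]);


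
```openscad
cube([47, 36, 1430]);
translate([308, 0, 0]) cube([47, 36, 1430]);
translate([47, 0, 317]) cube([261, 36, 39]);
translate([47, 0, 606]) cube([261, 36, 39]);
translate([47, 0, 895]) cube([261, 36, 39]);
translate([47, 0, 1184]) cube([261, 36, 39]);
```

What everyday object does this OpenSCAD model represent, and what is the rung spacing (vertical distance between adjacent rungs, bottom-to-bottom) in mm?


A ladder. The rung spacing is 289 mm.

Two tall 47×36 posts with 4 short bars between them — a ladder. Adjacent rungs sit at z = 317 and z = 606, so the spacing is 606 − 317 = 289 mm.


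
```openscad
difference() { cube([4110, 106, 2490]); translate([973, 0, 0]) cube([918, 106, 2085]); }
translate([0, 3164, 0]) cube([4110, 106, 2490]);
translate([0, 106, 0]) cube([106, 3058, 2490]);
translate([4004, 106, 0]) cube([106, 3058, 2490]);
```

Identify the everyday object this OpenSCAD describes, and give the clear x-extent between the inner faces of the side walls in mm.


A single room. The interior width is 3898 mm.

Four walls enclosing a rectangle with a door in the front wall — a room. Outside width 4110 minus two 106 mm walls gives 3898 mm.


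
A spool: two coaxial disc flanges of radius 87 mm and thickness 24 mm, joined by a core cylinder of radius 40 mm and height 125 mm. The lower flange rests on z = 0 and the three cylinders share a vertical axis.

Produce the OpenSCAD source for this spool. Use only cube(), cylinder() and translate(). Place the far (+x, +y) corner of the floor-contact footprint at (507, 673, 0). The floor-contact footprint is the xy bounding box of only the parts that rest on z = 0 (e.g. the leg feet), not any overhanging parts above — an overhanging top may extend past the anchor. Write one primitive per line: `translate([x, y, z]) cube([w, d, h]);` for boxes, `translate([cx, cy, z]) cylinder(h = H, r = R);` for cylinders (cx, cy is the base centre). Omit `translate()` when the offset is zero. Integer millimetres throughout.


translate([420, 586, 0]) cylinder(h = 24, r = 87);
translate([420, 586, 24]) cylinder(h = 125, r = 40);
translate([420, 586, 149]) cylinder(h = 24, r = 87);


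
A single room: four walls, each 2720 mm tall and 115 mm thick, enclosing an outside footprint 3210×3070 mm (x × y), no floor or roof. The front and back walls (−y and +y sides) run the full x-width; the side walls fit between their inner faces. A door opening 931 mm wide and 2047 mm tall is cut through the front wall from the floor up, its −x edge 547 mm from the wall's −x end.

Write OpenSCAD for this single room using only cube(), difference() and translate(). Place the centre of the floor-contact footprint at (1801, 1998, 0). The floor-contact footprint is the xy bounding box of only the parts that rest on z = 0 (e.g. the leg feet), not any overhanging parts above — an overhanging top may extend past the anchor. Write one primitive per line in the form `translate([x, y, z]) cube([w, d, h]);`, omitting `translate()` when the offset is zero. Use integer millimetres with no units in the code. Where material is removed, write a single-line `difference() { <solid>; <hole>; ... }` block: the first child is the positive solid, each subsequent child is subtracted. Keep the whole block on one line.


difference() { translate([196, 463, 0]) cube([3210, 115, 2720]); translate([743, 463, 0]) cube([931, 115, 2047]); }
translate([196, 3418, 0]) cube([3210, 115, 2720]);
translate([196, 578, 0]) cube([115, 2840, 2720]);
translate([3291, 578, 0]) cube([115, 2840, 2720]);


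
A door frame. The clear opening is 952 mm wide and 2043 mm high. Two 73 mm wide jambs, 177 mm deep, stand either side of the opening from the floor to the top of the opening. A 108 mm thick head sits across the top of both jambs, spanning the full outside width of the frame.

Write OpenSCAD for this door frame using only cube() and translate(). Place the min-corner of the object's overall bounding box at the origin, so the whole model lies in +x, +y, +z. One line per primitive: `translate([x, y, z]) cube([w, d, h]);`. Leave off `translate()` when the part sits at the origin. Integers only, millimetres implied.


cube([73, 177, 2043]);
translate([1025, 0, 0]) cube([73, 177, 2043]);
translate([0, 0, 2043]) cube([1098, 177, 108]);


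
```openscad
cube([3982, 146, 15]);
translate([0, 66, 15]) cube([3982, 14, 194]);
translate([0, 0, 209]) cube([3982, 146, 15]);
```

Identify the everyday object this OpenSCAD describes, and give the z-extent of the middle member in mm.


An I-beam. The web height is 194 mm.

Two wide flanges with a thin centred web — an I-beam. Overall 224 mm minus two 15 mm flanges gives a web of 224 − 2·15 = 194 mm.
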